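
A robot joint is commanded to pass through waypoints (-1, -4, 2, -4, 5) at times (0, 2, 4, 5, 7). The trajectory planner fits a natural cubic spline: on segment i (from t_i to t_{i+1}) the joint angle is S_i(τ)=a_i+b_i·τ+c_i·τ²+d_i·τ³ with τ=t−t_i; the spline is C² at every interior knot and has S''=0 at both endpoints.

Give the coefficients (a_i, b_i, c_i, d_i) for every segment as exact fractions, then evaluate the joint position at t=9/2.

  seg 0: a=-1 b=-957/256 c=0 d=573/1024
  seg 1: a=-4 b=381/128 c=1719/512 d=-1713/1024
  seg 2: a=2 b=-939/256 c=-855/128 d=1113/256
  seg 3: a=-4 b=-255/64 c=1629/256 d=-543/512
S(9/2) = -1967/2048

Δ: Δ0=-3/2, Δ1=3, Δ2=-6, Δ3=9/2
row 1: diag=8, rhs=27; c'=1/4, d'=27/8
row 2: denom=6−2·1/4=11/2; d'=(-54−2·27/8)/(11/2)=-243/22
row 3: denom=6−1·2/11=64/11; d'=(63−1·-243/22)/(64/11)=1629/128
back: M3=1629/128
back: M2=-243/22−2/11·1629/128=-855/64
back: M1=27/8−1/4·-855/64=1719/256
M: M0=0, M1=1719/256, M2=-855/64, M3=1629/128, M4=0
seg 0: a=-1, c=M0/2=0, d=(M1−M0)/(6·2)=573/1024, b=Δ0−h0·(2M0+M1)/6=-957/256
seg 1: a=-4, c=M1/2=1719/512, d=(M2−M1)/(6·2)=-1713/1024, b=Δ1−h1·(2M1+M2)/6=381/128
seg 2: a=2, c=M2/2=-855/128, d=(M3−M2)/(6·1)=1113/256, b=Δ2−h2·(2M2+M3)/6=-939/256
seg 3: a=-4, c=M3/2=1629/256, d=(M4−M3)/(6·2)=-543/512, b=Δ3−h3·(2M3+M4)/6=-255/64
t_q=9/2 → seg 2, τ=1/2; S=2+-939/256·τ+-855/128·τ²+1113/256·τ³=-1967/2048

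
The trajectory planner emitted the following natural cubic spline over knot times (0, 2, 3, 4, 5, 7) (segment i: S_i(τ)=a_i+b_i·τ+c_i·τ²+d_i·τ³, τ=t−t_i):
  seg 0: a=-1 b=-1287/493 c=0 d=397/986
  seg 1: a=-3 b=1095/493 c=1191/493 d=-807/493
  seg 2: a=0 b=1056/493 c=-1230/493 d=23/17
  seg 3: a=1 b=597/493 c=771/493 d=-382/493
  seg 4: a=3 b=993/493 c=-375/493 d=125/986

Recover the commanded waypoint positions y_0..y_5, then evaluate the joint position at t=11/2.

y_0 = S_0(0) = a_0 = -1
y_1 = S_1(0) = a_1 = -3
y_2 = S_2(0) = a_2 = 0
y_3 = S_3(0) = a_3 = 1
y_4 = S_4(0) = a_4 = 3
y_5 = S_4(2) = 5
t_q=11/2 is in segment 4 (τ=1/2); S_4(τ)=30233/7888

y_0=-1 y_1=-3 y_2=0 y_3=1 y_4=3 y_5=5
S(11/2) = 30233/7888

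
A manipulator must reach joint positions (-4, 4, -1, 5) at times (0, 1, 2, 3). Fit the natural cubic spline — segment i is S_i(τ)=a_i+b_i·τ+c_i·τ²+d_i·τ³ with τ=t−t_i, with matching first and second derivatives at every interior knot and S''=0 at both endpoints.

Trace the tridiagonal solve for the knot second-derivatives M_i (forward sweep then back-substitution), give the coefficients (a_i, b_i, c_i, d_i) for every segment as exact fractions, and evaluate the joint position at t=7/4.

Δ: Δ0=8, Δ1=-5, Δ2=6
row 1: diag=4, rhs=-78; c'=1/4, d'=-39/2
row 2: denom=4−1·1/4=15/4; d'=(66−1·-39/2)/(15/4)=114/5
back: M2=114/5
back: M1=-39/2−1/4·114/5=-126/5
M: M0=0, M1=-126/5, M2=114/5, M3=0
seg 0: a=-4, c=M0/2=0, d=(M1−M0)/(6·1)=-21/5, b=Δ0−h0·(2M0+M1)/6=61/5
seg 1: a=4, c=M1/2=-63/5, d=(M2−M1)/(6·1)=8, b=Δ1−h1·(2M1+M2)/6=-2/5
seg 2: a=-1, c=M2/2=57/5, d=(M3−M2)/(6·1)=-19/5, b=Δ2−h2·(2M2+M3)/6=-8/5
t_q=7/4 → seg 1, τ=3/4; S=4+-2/5·τ+-63/5·τ²+8·τ³=-1/80

  seg 0: a=-4 b=61/5 c=0 d=-21/5
  seg 1: a=4 b=-2/5 c=-63/5 d=8
  seg 2: a=-1 b=-8/5 c=57/5 d=-19/5
S(7/4) = -1/80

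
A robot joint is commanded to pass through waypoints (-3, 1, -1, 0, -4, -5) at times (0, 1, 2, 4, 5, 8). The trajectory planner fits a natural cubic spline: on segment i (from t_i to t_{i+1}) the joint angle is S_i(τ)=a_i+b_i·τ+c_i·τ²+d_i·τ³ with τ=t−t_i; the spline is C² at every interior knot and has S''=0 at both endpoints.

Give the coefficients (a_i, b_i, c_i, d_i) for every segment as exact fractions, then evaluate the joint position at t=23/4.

  seg 0: a=-3 b=33053/5718 c=0 d=-10181/5718
  seg 1: a=1 b=1255/2859 c=-10181/1906 d=16597/5718
  seg 2: a=-1 b=-8785/5718 c=3208/953 d=-6713/5718
  seg 3: a=0 b=-12349/5718 c=-3505/953 d=10507/5718
  seg 4: a=-4 b=-11444/2859 c=3497/1906 d=-3497/17154
S(23/4) = -738743/121984

Δ: Δ0=4, Δ1=-2, Δ2=1/2, Δ3=-4, Δ4=-1/3
row 1: diag=4, rhs=-36; c'=1/4, d'=-9
row 2: denom=6−1·1/4=23/4; d'=(15−1·-9)/(23/4)=96/23
row 3: denom=6−2·8/23=122/23; d'=(-27−2·96/23)/(122/23)=-813/122
row 4: denom=8−1·23/122=953/122; d'=(22−1·-813/122)/(953/122)=3497/953
back: M4=3497/953
back: M3=-813/122−23/122·3497/953=-7010/953
back: M2=96/23−8/23·-7010/953=6416/953
back: M1=-9−1/4·6416/953=-10181/953
M: M0=0, M1=-10181/953, M2=6416/953, M3=-7010/953, M4=3497/953, M5=0
seg 0: a=-3, c=M0/2=0, d=(M1−M0)/(6·1)=-10181/5718, b=Δ0−h0·(2M0+M1)/6=33053/5718
seg 1: a=1, c=M1/2=-10181/1906, d=(M2−M1)/(6·1)=16597/5718, b=Δ1−h1·(2M1+M2)/6=1255/2859
seg 2: a=-1, c=M2/2=3208/953, d=(M3−M2)/(6·2)=-6713/5718, b=Δ2−h2·(2M2+M3)/6=-8785/5718
seg 3: a=0, c=M3/2=-3505/953, d=(M4−M3)/(6·1)=10507/5718, b=Δ3−h3·(2M3+M4)/6=-12349/5718
seg 4: a=-4, c=M4/2=3497/1906, d=(M5−M4)/(6·3)=-3497/17154, b=Δ4−h4·(2M4+M5)/6=-11444/2859
t_q=23/4 → seg 4, τ=3/4; S=-4+-11444/2859·τ+3497/1906·τ²+-3497/17154·τ³=-738743/121984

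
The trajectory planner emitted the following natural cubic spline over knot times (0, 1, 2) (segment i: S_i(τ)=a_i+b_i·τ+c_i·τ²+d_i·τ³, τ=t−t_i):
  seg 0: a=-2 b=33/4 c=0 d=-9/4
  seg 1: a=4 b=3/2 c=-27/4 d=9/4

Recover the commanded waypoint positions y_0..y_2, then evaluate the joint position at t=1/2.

y_0 = S_0(0) = a_0 = -2
y_1 = S_1(0) = a_1 = 4
y_2 = S_1(1) = 1
t_q=1/2 is in segment 0 (τ=1/2); S_0(τ)=59/32

y_0=-2 y_1=4 y_2=1
S(1/2) = 59/32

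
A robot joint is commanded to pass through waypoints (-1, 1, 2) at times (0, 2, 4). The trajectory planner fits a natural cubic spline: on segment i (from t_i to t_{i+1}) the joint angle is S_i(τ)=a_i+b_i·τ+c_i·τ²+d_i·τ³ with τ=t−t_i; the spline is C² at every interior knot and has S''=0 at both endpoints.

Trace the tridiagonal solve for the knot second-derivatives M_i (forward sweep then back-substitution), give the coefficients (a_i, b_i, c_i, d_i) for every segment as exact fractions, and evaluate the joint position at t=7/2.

  seg 0: a=-1 b=9/8 c=0 d=-1/32
  seg 1: a=1 b=3/4 c=-3/16 d=1/32
S(7/2) = 463/256

Δ: Δ0=1, Δ1=1/2
row 1: diag=8, rhs=-3; c'=1/4, d'=-3/8
back: M1=-3/8
M: M0=0, M1=-3/8, M2=0
seg 0: a=-1, c=M0/2=0, d=(M1−M0)/(6·2)=-1/32, b=Δ0−h0·(2M0+M1)/6=9/8
seg 1: a=1, c=M1/2=-3/16, d=(M2−M1)/(6·2)=1/32, b=Δ1−h1·(2M1+M2)/6=3/4
t_q=7/2 → seg 1, τ=3/2; S=1+3/4·τ+-3/16·τ²+1/32·τ³=463/256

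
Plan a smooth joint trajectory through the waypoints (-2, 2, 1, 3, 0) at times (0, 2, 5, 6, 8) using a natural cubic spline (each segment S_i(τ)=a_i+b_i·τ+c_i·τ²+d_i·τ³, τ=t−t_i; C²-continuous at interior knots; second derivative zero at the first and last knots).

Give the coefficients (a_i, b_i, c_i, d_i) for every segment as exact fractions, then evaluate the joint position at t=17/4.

  seg 0: a=-2 b=3469/1248 c=0 d=-973/4992
  seg 1: a=2 b=275/624 c=-973/832 d=175/576
  seg 2: a=1 b=4061/2496 c=651/416 d=-2975/2496
  seg 3: a=3 b=737/624 c=-1673/832 d=1673/4992
S(17/4) = 28319/53248

Δ: Δ0=2, Δ1=-1/3, Δ2=2, Δ3=-3/2
row 1: diag=10, rhs=-14; c'=3/10, d'=-7/5
row 2: denom=8−3·3/10=71/10; d'=(14−3·-7/5)/(71/10)=182/71
row 3: denom=6−1·10/71=416/71; d'=(-21−1·182/71)/(416/71)=-1673/416
back: M3=-1673/416
back: M2=182/71−10/71·-1673/416=651/208
back: M1=-7/5−3/10·651/208=-973/416
M: M0=0, M1=-973/416, M2=651/208, M3=-1673/416, M4=0
seg 0: a=-2, c=M0/2=0, d=(M1−M0)/(6·2)=-973/4992, b=Δ0−h0·(2M0+M1)/6=3469/1248
seg 1: a=2, c=M1/2=-973/832, d=(M2−M1)/(6·3)=175/576, b=Δ1−h1·(2M1+M2)/6=275/624
seg 2: a=1, c=M2/2=651/416, d=(M3−M2)/(6·1)=-2975/2496, b=Δ2−h2·(2M2+M3)/6=4061/2496
seg 3: a=3, c=M3/2=-1673/832, d=(M4−M3)/(6·2)=1673/4992, b=Δ3−h3·(2M3+M4)/6=737/624
t_q=17/4 → seg 1, τ=9/4; S=2+275/624·τ+-973/832·τ²+175/576·τ³=28319/53248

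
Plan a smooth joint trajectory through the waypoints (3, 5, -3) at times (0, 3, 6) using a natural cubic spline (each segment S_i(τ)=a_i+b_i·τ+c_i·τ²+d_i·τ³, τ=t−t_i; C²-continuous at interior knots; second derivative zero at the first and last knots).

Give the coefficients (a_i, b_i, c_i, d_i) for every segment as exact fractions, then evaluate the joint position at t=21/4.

  seg 0: a=3 b=3/2 c=0 d=-5/54
  seg 1: a=5 b=-1 c=-5/6 d=5/54
S(21/4) = -53/128

Δ: Δ0=2/3, Δ1=-8/3
row 1: diag=12, rhs=-20; c'=1/4, d'=-5/3
back: M1=-5/3
M: M0=0, M1=-5/3, M2=0
seg 0: a=3, c=M0/2=0, d=(M1−M0)/(6·3)=-5/54, b=Δ0−h0·(2M0+M1)/6=3/2
seg 1: a=5, c=M1/2=-5/6, d=(M2−M1)/(6·3)=5/54, b=Δ1−h1·(2M1+M2)/6=-1
t_q=21/4 → seg 1, τ=9/4; S=5+-1·τ+-5/6·τ²+5/54·τ³=-53/128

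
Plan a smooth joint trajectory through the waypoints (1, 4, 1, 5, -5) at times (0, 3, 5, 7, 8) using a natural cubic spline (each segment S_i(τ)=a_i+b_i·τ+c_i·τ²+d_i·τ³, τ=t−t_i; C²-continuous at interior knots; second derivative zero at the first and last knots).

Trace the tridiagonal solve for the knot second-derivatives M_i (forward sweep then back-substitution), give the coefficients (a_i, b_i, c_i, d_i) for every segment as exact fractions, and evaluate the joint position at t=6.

Δ: Δ0=1, Δ1=-3/2, Δ2=2, Δ3=-10
row 1: diag=10, rhs=-15; c'=1/5, d'=-3/2
row 2: denom=8−2·1/5=38/5; d'=(21−2·-3/2)/(38/5)=60/19
row 3: denom=6−2·5/19=104/19; d'=(-72−2·60/19)/(104/19)=-186/13
back: M3=-186/13
back: M2=60/19−5/19·-186/13=90/13
back: M1=-3/2−1/5·90/13=-75/26
M: M0=0, M1=-75/26, M2=90/13, M3=-186/13, M4=0
seg 0: a=1, c=M0/2=0, d=(M1−M0)/(6·3)=-25/156, b=Δ0−h0·(2M0+M1)/6=127/52
seg 1: a=4, c=M1/2=-75/52, d=(M2−M1)/(6·2)=85/104, b=Δ1−h1·(2M1+M2)/6=-49/26
seg 2: a=1, c=M2/2=45/13, d=(M3−M2)/(6·2)=-23/13, b=Δ2−h2·(2M2+M3)/6=28/13
seg 3: a=5, c=M3/2=-93/13, d=(M4−M3)/(6·1)=31/13, b=Δ3−h3·(2M3+M4)/6=-68/13
t_q=6 → seg 2, τ=1; S=1+28/13·τ+45/13·τ²+-23/13·τ³=63/13

  seg 0: a=1 b=127/52 c=0 d=-25/156
  seg 1: a=4 b=-49/26 c=-75/52 d=85/104
  seg 2: a=1 b=28/13 c=45/13 d=-23/13
  seg 3: a=5 b=-68/13 c=-93/13 d=31/13
S(6) = 63/13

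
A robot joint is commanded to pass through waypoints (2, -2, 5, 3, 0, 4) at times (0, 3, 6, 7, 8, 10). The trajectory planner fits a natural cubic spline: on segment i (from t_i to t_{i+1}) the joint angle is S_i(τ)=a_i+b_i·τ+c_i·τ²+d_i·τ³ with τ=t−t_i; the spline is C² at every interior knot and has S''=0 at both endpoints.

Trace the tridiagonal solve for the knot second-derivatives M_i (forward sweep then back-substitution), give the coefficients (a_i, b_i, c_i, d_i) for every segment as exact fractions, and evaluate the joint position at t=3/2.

Δ: Δ0=-4/3, Δ1=7/3, Δ2=-2, Δ3=-3, Δ4=2
row 1: diag=12, rhs=22; c'=1/4, d'=11/6
row 2: denom=8−3·1/4=29/4; d'=(-26−3·11/6)/(29/4)=-126/29
row 3: denom=4−1·4/29=112/29; d'=(-6−1·-126/29)/(112/29)=-3/7
row 4: denom=6−1·29/112=643/112; d'=(30−1·-3/7)/(643/112)=3408/643
back: M4=3408/643
back: M3=-3/7−29/112·3408/643=-1158/643
back: M2=-126/29−4/29·-1158/643=-2634/643
back: M1=11/6−1/4·-2634/643=5512/1929
M: M0=0, M1=5512/1929, M2=-2634/643, M3=-1158/643, M4=3408/643, M5=0
seg 0: a=2, c=M0/2=0, d=(M1−M0)/(6·3)=2756/17361, b=Δ0−h0·(2M0+M1)/6=-1776/643
seg 1: a=-2, c=M1/2=2756/1929, d=(M2−M1)/(6·3)=-6707/17361, b=Δ1−h1·(2M1+M2)/6=980/643
seg 2: a=5, c=M2/2=-1317/643, d=(M3−M2)/(6·1)=246/643, b=Δ2−h2·(2M2+M3)/6=-215/643
seg 3: a=3, c=M3/2=-579/643, d=(M4−M3)/(6·1)=761/643, b=Δ3−h3·(2M3+M4)/6=-2111/643
seg 4: a=0, c=M4/2=1704/643, d=(M5−M4)/(6·2)=-284/643, b=Δ4−h4·(2M4+M5)/6=-986/643
t_q=3/2 → seg 0, τ=3/2; S=2+-1776/643·τ+0·τ²+2756/17361·τ³=-2067/1286

  seg 0: a=2 b=-1776/643 c=0 d=2756/17361
  seg 1: a=-2 b=980/643 c=2756/1929 d=-6707/17361
  seg 2: a=5 b=-215/643 c=-1317/643 d=246/643
  seg 3: a=3 b=-2111/643 c=-579/643 d=761/643
  seg 4: a=0 b=-986/643 c=1704/643 d=-284/643
S(3/2) = -2067/1286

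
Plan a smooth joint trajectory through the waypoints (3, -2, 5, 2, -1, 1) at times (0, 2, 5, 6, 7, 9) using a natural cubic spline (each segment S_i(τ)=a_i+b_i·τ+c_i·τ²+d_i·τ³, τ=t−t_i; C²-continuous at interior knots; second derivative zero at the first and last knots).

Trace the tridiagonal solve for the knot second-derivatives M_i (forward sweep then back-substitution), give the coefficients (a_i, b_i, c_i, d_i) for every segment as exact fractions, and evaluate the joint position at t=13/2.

  seg 0: a=3 b=-38191/9438 c=0 d=3649/9438
  seg 1: a=-2 b=5597/9438 c=3649/1573 d=-421/726
  seg 2: a=5 b=-5405/4719 c=-9121/3146 d=9859/9438
  seg 3: a=2 b=-3269/858 c=369/1573 d=5431/9438
  seg 4: a=-1 b=-7619/4719 c=6169/3146 d=-6169/18876
S(13/2) = 5677/25168

Δ: Δ0=-5/2, Δ1=7/3, Δ2=-3, Δ3=-3, Δ4=1
row 1: diag=10, rhs=29; c'=3/10, d'=29/10
row 2: denom=8−3·3/10=71/10; d'=(-32−3·29/10)/(71/10)=-407/71
row 3: denom=4−1·10/71=274/71; d'=(0−1·-407/71)/(274/71)=407/274
row 4: denom=6−1·71/274=1573/274; d'=(24−1·407/274)/(1573/274)=6169/1573
back: M4=6169/1573
back: M3=407/274−71/274·6169/1573=738/1573
back: M2=-407/71−10/71·738/1573=-9121/1573
back: M1=29/10−3/10·-9121/1573=7298/1573
M: M0=0, M1=7298/1573, M2=-9121/1573, M3=738/1573, M4=6169/1573, M5=0
seg 0: a=3, c=M0/2=0, d=(M1−M0)/(6·2)=3649/9438, b=Δ0−h0·(2M0+M1)/6=-38191/9438
seg 1: a=-2, c=M1/2=3649/1573, d=(M2−M1)/(6·3)=-421/726, b=Δ1−h1·(2M1+M2)/6=5597/9438
seg 2: a=5, c=M2/2=-9121/3146, d=(M3−M2)/(6·1)=9859/9438, b=Δ2−h2·(2M2+M3)/6=-5405/4719
seg 3: a=2, c=M3/2=369/1573, d=(M4−M3)/(6·1)=5431/9438, b=Δ3−h3·(2M3+M4)/6=-3269/858
seg 4: a=-1, c=M4/2=6169/3146, d=(M5−M4)/(6·2)=-6169/18876, b=Δ4−h4·(2M4+M5)/6=-7619/4719
t_q=13/2 → seg 3, τ=1/2; S=2+-3269/858·τ+369/1573·τ²+5431/9438·τ³=5677/25168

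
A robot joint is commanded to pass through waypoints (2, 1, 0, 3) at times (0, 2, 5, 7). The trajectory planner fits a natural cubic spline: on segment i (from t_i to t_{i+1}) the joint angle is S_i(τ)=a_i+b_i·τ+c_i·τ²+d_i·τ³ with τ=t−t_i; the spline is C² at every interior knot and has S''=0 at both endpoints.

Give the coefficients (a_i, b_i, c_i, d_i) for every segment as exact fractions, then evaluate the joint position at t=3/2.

Δ: Δ0=-1/2, Δ1=-1/3, Δ2=3/2
row 1: diag=10, rhs=1; c'=3/10, d'=1/10
row 2: denom=10−3·3/10=91/10; d'=(11−3·1/10)/(91/10)=107/91
back: M2=107/91
back: M1=1/10−3/10·107/91=-23/91
M: M0=0, M1=-23/91, M2=107/91, M3=0
seg 0: a=2, c=M0/2=0, d=(M1−M0)/(6·2)=-23/1092, b=Δ0−h0·(2M0+M1)/6=-227/546
seg 1: a=1, c=M1/2=-23/182, d=(M2−M1)/(6·3)=5/63, b=Δ1−h1·(2M1+M2)/6=-365/546
seg 2: a=0, c=M2/2=107/182, d=(M3−M2)/(6·2)=-107/1092, b=Δ2−h2·(2M2+M3)/6=391/546
t_q=3/2 → seg 0, τ=3/2; S=2+-227/546·τ+0·τ²+-23/1092·τ³=543/416

  seg 0: a=2 b=-227/546 c=0 d=-23/1092
  seg 1: a=1 b=-365/546 c=-23/182 d=5/63
  seg 2: a=0 b=391/546 c=107/182 d=-107/1092
S(3/2) = 543/416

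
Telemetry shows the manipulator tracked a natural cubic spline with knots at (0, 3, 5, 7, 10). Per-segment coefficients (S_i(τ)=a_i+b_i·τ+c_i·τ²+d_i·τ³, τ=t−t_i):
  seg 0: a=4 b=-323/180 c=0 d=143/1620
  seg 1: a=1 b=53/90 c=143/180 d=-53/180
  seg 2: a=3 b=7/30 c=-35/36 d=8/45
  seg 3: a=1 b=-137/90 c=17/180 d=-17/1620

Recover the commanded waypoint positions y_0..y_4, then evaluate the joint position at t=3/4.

y_0=4 y_1=1 y_2=3 y_3=1 y_4=-3
S(3/4) = 689/256

y_0 = S_0(0) = a_0 = 4
y_1 = S_1(0) = a_1 = 1
y_2 = S_2(0) = a_2 = 3
y_3 = S_3(0) = a_3 = 1
y_4 = S_3(3) = -3
t_q=3/4 is in segment 0 (τ=3/4); S_0(τ)=689/256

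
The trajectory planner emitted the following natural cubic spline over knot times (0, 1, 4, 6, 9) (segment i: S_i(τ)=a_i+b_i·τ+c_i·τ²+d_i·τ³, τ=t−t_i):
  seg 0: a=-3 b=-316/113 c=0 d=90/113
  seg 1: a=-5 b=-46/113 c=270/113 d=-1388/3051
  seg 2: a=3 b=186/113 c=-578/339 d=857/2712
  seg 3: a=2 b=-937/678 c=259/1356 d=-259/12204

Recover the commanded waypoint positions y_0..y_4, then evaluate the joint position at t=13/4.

y_0 = S_0(0) = a_0 = -3
y_1 = S_1(0) = a_1 = -5
y_2 = S_2(0) = a_2 = 3
y_3 = S_3(0) = a_3 = 2
y_4 = S_3(3) = -1
t_q=13/4 is in segment 1 (τ=9/4); S_1(τ)=1805/1808

y_0=-3 y_1=-5 y_2=3 y_3=2 y_4=-1
S(13/4) = 1805/1808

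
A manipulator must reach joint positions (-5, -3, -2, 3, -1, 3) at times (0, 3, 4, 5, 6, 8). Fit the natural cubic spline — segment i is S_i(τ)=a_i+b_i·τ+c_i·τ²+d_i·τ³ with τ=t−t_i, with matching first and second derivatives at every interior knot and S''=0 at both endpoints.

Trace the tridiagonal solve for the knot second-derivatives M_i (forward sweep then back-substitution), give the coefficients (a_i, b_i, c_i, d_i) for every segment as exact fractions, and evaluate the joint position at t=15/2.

Δ: Δ0=2/3, Δ1=1, Δ2=5, Δ3=-4, Δ4=2
row 1: diag=8, rhs=2; c'=1/8, d'=1/4
row 2: denom=4−1·1/8=31/8; d'=(24−1·1/4)/(31/8)=190/31
row 3: denom=4−1·8/31=116/31; d'=(-54−1·190/31)/(116/31)=-466/29
row 4: denom=6−1·31/116=665/116; d'=(36−1·-466/29)/(665/116)=1208/133
back: M4=1208/133
back: M3=-466/29−31/116·1208/133=-2460/133
back: M2=190/31−8/31·-2460/133=1450/133
back: M1=1/4−1/8·1450/133=-148/133
M: M0=0, M1=-148/133, M2=1450/133, M3=-2460/133, M4=1208/133, M5=0
seg 0: a=-5, c=M0/2=0, d=(M1−M0)/(6·3)=-74/1197, b=Δ0−h0·(2M0+M1)/6=488/399
seg 1: a=-3, c=M1/2=-74/133, d=(M2−M1)/(6·1)=799/399, b=Δ1−h1·(2M1+M2)/6=-178/399
seg 2: a=-2, c=M2/2=725/133, d=(M3−M2)/(6·1)=-1955/399, b=Δ2−h2·(2M2+M3)/6=1775/399
seg 3: a=3, c=M3/2=-1230/133, d=(M4−M3)/(6·1)=262/57, b=Δ3−h3·(2M3+M4)/6=260/399
seg 4: a=-1, c=M4/2=604/133, d=(M5−M4)/(6·2)=-302/399, b=Δ4−h4·(2M4+M5)/6=-1618/399
t_q=15/2 → seg 4, τ=3/2; S=-1+-1618/399·τ+604/133·τ²+-302/399·τ³=309/532

  seg 0: a=-5 b=488/399 c=0 d=-74/1197
  seg 1: a=-3 b=-178/399 c=-74/133 d=799/399
  seg 2: a=-2 b=1775/399 c=725/133 d=-1955/399
  seg 3: a=3 b=260/399 c=-1230/133 d=262/57
  seg 4: a=-1 b=-1618/399 c=604/133 d=-302/399
S(15/2) = 309/532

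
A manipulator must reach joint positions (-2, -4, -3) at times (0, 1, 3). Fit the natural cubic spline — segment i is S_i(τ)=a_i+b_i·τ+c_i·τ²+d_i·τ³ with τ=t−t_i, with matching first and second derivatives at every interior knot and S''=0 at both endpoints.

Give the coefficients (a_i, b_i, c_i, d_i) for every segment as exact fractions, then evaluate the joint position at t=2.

Δ: Δ0=-2, Δ1=1/2
row 1: diag=6, rhs=15; c'=1/3, d'=5/2
back: M1=5/2
M: M0=0, M1=5/2, M2=0
seg 0: a=-2, c=M0/2=0, d=(M1−M0)/(6·1)=5/12, b=Δ0−h0·(2M0+M1)/6=-29/12
seg 1: a=-4, c=M1/2=5/4, d=(M2−M1)/(6·2)=-5/24, b=Δ1−h1·(2M1+M2)/6=-7/6
t_q=2 → seg 1, τ=1; S=-4+-7/6·τ+5/4·τ²+-5/24·τ³=-33/8

  seg 0: a=-2 b=-29/12 c=0 d=5/12
  seg 1: a=-4 b=-7/6 c=5/4 d=-5/24
S(2) = -33/8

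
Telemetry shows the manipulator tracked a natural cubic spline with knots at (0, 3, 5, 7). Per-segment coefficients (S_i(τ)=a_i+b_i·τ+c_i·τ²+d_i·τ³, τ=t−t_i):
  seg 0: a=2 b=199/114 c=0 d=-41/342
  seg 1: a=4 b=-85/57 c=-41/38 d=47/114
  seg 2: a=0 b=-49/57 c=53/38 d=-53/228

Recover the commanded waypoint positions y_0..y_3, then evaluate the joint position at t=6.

y_0=2 y_1=4 y_2=0 y_3=2
S(6) = 23/76

y_0 = S_0(0) = a_0 = 2
y_1 = S_1(0) = a_1 = 4
y_2 = S_2(0) = a_2 = 0
y_3 = S_2(2) = 2
t_q=6 is in segment 2 (τ=1); S_2(τ)=23/76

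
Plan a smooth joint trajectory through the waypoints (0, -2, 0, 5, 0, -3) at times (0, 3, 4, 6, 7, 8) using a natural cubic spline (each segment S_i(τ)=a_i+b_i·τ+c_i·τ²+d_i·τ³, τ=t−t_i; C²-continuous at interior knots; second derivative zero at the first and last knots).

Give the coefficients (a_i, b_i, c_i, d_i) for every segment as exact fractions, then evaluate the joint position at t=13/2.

  seg 0: a=0 b=-8309/5718 c=0 d=1499/17154
  seg 1: a=-2 b=2591/2859 c=1499/1906 d=1757/5718
  seg 2: a=0 b=19447/5718 c=1628/953 d=-3086/2859
  seg 3: a=5 b=-15545/5718 c=-4544/953 d=14219/5718
  seg 4: a=0 b=-13708/2859 c=5131/1906 d=-5131/5718
S(13/2) = 42077/15248

Δ: Δ0=-2/3, Δ1=2, Δ2=5/2, Δ3=-5, Δ4=-3
row 1: diag=8, rhs=16; c'=1/8, d'=2
row 2: denom=6−1·1/8=47/8; d'=(3−1·2)/(47/8)=8/47
row 3: denom=6−2·16/47=250/47; d'=(-45−2·8/47)/(250/47)=-2131/250
row 4: denom=4−1·47/250=953/250; d'=(12−1·-2131/250)/(953/250)=5131/953
back: M4=5131/953
back: M3=-2131/250−47/250·5131/953=-9088/953
back: M2=8/47−16/47·-9088/953=3256/953
back: M1=2−1/8·3256/953=1499/953
M: M0=0, M1=1499/953, M2=3256/953, M3=-9088/953, M4=5131/953, M5=0
seg 0: a=0, c=M0/2=0, d=(M1−M0)/(6·3)=1499/17154, b=Δ0−h0·(2M0+M1)/6=-8309/5718
seg 1: a=-2, c=M1/2=1499/1906, d=(M2−M1)/(6·1)=1757/5718, b=Δ1−h1·(2M1+M2)/6=2591/2859
seg 2: a=0, c=M2/2=1628/953, d=(M3−M2)/(6·2)=-3086/2859, b=Δ2−h2·(2M2+M3)/6=19447/5718
seg 3: a=5, c=M3/2=-4544/953, d=(M4−M3)/(6·1)=14219/5718, b=Δ3−h3·(2M3+M4)/6=-15545/5718
seg 4: a=0, c=M4/2=5131/1906, d=(M5−M4)/(6·1)=-5131/5718, b=Δ4−h4·(2M4+M5)/6=-13708/2859
t_q=13/2 → seg 3, τ=1/2; S=5+-15545/5718·τ+-4544/953·τ²+14219/5718·τ³=42077/15248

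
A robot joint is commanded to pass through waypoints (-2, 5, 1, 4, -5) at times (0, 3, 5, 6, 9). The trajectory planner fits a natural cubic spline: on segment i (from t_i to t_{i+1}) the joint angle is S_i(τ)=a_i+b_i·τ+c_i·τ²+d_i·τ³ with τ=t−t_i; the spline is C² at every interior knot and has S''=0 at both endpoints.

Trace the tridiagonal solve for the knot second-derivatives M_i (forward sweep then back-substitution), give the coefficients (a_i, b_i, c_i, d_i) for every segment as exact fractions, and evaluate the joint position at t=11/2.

Δ: Δ0=7/3, Δ1=-2, Δ2=3, Δ3=-3
row 1: diag=10, rhs=-26; c'=1/5, d'=-13/5
row 2: denom=6−2·1/5=28/5; d'=(30−2·-13/5)/(28/5)=44/7
row 3: denom=8−1·5/28=219/28; d'=(-36−1·44/7)/(219/28)=-1184/219
back: M3=-1184/219
back: M2=44/7−5/28·-1184/219=1588/219
back: M1=-13/5−1/5·1588/219=-887/219
M: M0=0, M1=-887/219, M2=1588/219, M3=-1184/219, M4=0
seg 0: a=-2, c=M0/2=0, d=(M1−M0)/(6·3)=-887/3942, b=Δ0−h0·(2M0+M1)/6=1909/438
seg 1: a=5, c=M1/2=-887/438, d=(M2−M1)/(6·2)=275/292, b=Δ1−h1·(2M1+M2)/6=-376/219
seg 2: a=1, c=M2/2=794/219, d=(M3−M2)/(6·1)=-154/73, b=Δ2−h2·(2M2+M3)/6=325/219
seg 3: a=4, c=M3/2=-592/219, d=(M4−M3)/(6·3)=592/1971, b=Δ3−h3·(2M3+M4)/6=527/219
t_q=11/2 → seg 2, τ=1/2; S=1+325/219·τ+794/219·τ²+-154/73·τ³=2089/876

  seg 0: a=-2 b=1909/438 c=0 d=-887/3942
  seg 1: a=5 b=-376/219 c=-887/438 d=275/292
  seg 2: a=1 b=325/219 c=794/219 d=-154/73
  seg 3: a=4 b=527/219 c=-592/219 d=592/1971
S(11/2) = 2089/876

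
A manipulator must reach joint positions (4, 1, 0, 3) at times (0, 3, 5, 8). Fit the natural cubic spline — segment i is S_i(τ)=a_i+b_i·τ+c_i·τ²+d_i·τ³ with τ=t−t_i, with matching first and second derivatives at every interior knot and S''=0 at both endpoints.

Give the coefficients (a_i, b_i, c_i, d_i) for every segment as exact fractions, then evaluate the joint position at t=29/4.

Δ: Δ0=-1, Δ1=-1/2, Δ2=1
row 1: diag=10, rhs=3; c'=1/5, d'=3/10
row 2: denom=10−2·1/5=48/5; d'=(9−2·3/10)/(48/5)=7/8
back: M2=7/8
back: M1=3/10−1/5·7/8=1/8
M: M0=0, M1=1/8, M2=7/8, M3=0
seg 0: a=4, c=M0/2=0, d=(M1−M0)/(6·3)=1/144, b=Δ0−h0·(2M0+M1)/6=-17/16
seg 1: a=1, c=M1/2=1/16, d=(M2−M1)/(6·2)=1/16, b=Δ1−h1·(2M1+M2)/6=-7/8
seg 2: a=0, c=M2/2=7/16, d=(M3−M2)/(6·3)=-7/144, b=Δ2−h2·(2M2+M3)/6=1/8
t_q=29/4 → seg 2, τ=9/4; S=0+1/8·τ+7/16·τ²+-7/144·τ³=1989/1024

  seg 0: a=4 b=-17/16 c=0 d=1/144
  seg 1: a=1 b=-7/8 c=1/16 d=1/16
  seg 2: a=0 b=1/8 c=7/16 d=-7/144
S(29/4) = 1989/1024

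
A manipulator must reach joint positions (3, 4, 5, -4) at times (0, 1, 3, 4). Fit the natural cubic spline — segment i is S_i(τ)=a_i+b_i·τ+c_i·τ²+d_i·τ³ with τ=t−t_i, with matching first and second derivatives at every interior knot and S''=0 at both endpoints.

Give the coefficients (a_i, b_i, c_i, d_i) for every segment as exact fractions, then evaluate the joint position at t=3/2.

  seg 0: a=3 b=1/2 c=0 d=1/2
  seg 1: a=4 b=2 c=3/2 d=-9/8
  seg 2: a=5 b=-11/2 c=-21/4 d=7/4
S(3/2) = 335/64

Δ: Δ0=1, Δ1=1/2, Δ2=-9
row 1: diag=6, rhs=-3; c'=1/3, d'=-1/2
row 2: denom=6−2·1/3=16/3; d'=(-57−2·-1/2)/(16/3)=-21/2
back: M2=-21/2
back: M1=-1/2−1/3·-21/2=3
M: M0=0, M1=3, M2=-21/2, M3=0
seg 0: a=3, c=M0/2=0, d=(M1−M0)/(6·1)=1/2, b=Δ0−h0·(2M0+M1)/6=1/2
seg 1: a=4, c=M1/2=3/2, d=(M2−M1)/(6·2)=-9/8, b=Δ1−h1·(2M1+M2)/6=2
seg 2: a=5, c=M2/2=-21/4, d=(M3−M2)/(6·1)=7/4, b=Δ2−h2·(2M2+M3)/6=-11/2
t_q=3/2 → seg 1, τ=1/2; S=4+2·τ+3/2·τ²+-9/8·τ³=335/64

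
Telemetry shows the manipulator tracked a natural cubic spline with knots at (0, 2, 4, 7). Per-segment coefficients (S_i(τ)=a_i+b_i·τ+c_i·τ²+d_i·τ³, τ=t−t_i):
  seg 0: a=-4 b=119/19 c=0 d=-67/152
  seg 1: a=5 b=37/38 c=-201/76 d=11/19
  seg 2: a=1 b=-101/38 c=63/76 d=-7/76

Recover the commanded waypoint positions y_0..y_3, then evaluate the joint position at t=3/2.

y_0 = S_0(0) = a_0 = -4
y_1 = S_1(0) = a_1 = 5
y_2 = S_2(0) = a_2 = 1
y_3 = S_2(3) = -2
t_q=3/2 is in segment 0 (τ=3/2); S_0(τ)=4751/1216

y_0=-4 y_1=5 y_2=1 y_3=-2
S(3/2) = 4751/1216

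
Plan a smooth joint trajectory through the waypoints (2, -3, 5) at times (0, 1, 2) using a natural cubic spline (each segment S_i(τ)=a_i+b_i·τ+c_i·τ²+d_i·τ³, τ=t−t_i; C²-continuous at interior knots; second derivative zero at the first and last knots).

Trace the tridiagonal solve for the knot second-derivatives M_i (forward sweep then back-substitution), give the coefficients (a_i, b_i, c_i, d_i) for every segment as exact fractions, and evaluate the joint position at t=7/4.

Δ: Δ0=-5, Δ1=8
row 1: diag=4, rhs=78; c'=1/4, d'=39/2
back: M1=39/2
M: M0=0, M1=39/2, M2=0
seg 0: a=2, c=M0/2=0, d=(M1−M0)/(6·1)=13/4, b=Δ0−h0·(2M0+M1)/6=-33/4
seg 1: a=-3, c=M1/2=39/4, d=(M2−M1)/(6·1)=-13/4, b=Δ1−h1·(2M1+M2)/6=3/2
t_q=7/4 → seg 1, τ=3/4; S=-3+3/2·τ+39/4·τ²+-13/4·τ³=573/256

  seg 0: a=2 b=-33/4 c=0 d=13/4
  seg 1: a=-3 b=3/2 c=39/4 d=-13/4
S(7/4) = 573/256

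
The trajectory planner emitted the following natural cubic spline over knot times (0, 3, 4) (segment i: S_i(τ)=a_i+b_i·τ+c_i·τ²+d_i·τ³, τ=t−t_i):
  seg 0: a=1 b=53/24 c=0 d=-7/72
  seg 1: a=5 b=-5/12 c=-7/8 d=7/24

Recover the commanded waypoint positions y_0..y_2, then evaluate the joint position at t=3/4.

y_0=1 y_1=5 y_2=4
S(3/4) = 1339/512

y_0 = S_0(0) = a_0 = 1
y_1 = S_1(0) = a_1 = 5
y_2 = S_1(1) = 4
t_q=3/4 is in segment 0 (τ=3/4); S_0(τ)=1339/512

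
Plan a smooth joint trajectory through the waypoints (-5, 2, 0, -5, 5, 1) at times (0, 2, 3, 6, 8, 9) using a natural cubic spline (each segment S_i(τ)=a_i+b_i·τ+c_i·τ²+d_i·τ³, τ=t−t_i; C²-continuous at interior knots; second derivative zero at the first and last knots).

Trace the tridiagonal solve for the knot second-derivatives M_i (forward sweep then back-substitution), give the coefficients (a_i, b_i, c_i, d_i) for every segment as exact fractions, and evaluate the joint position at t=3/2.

Δ: Δ0=7/2, Δ1=-2, Δ2=-5/3, Δ3=5, Δ4=-4
row 1: diag=6, rhs=-33; c'=1/6, d'=-11/2
row 2: denom=8−1·1/6=47/6; d'=(2−1·-11/2)/(47/6)=45/47
row 3: denom=10−3·18/47=416/47; d'=(40−3·45/47)/(416/47)=1745/416
row 4: denom=6−2·47/208=577/104; d'=(-54−2·1745/416)/(577/104)=-12977/1154
back: M4=-12977/1154
back: M3=1745/416−47/208·-12977/1154=7773/1154
back: M2=45/47−18/47·7773/1154=-936/577
back: M1=-11/2−1/6·-936/577=-6035/1154
M: M0=0, M1=-6035/1154, M2=-936/577, M3=7773/1154, M4=-12977/1154, M5=0
seg 0: a=-5, c=M0/2=0, d=(M1−M0)/(6·2)=-6035/13848, b=Δ0−h0·(2M0+M1)/6=9076/1731
seg 1: a=2, c=M1/2=-6035/2308, d=(M2−M1)/(6·1)=4163/6924, b=Δ1−h1·(2M1+M2)/6=47/3462
seg 2: a=0, c=M2/2=-468/577, d=(M3−M2)/(6·3)=3215/6924, b=Δ2−h2·(2M2+M3)/6=-23627/6924
seg 3: a=-5, c=M3/2=7773/2308, d=(M4−M3)/(6·2)=-10375/6924, b=Δ3−h3·(2M3+M4)/6=14741/3462
seg 4: a=5, c=M4/2=-12977/2308, d=(M5−M4)/(6·1)=12977/6924, b=Δ4−h4·(2M4+M5)/6=-871/3462
t_q=3/2 → seg 0, τ=3/2; S=-5+9076/1731·τ+0·τ²+-6035/13848·τ³=51477/36928

  seg 0: a=-5 b=9076/1731 c=0 d=-6035/13848
  seg 1: a=2 b=47/3462 c=-6035/2308 d=4163/6924
  seg 2: a=0 b=-23627/6924 c=-468/577 d=3215/6924
  seg 3: a=-5 b=14741/3462 c=7773/2308 d=-10375/6924
  seg 4: a=5 b=-871/3462 c=-12977/2308 d=12977/6924
S(3/2) = 51477/36928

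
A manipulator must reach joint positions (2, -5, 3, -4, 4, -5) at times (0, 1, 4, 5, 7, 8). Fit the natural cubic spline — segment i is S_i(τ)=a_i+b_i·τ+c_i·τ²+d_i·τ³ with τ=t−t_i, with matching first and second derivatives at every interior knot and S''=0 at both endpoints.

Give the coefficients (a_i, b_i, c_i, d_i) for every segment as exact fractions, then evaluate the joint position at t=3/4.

  seg 0: a=2 b=-23407/2568 c=0 d=5431/2568
  seg 1: a=-5 b=-3557/1284 c=5431/856 d=-11639/7704
  seg 2: a=3 b=-14107/2568 c=-776/107 d=14755/2568
  seg 3: a=-4 b=-3545/1284 c=8547/856 d=-1060/321
  seg 4: a=4 b=-3143/1284 c=-8413/856 d=8413/2568
S(3/4) = -216065/54784

Δ: Δ0=-7, Δ1=8/3, Δ2=-7, Δ3=4, Δ4=-9
row 1: diag=8, rhs=58; c'=3/8, d'=29/4
row 2: denom=8−3·3/8=55/8; d'=(-58−3·29/4)/(55/8)=-58/5
row 3: denom=6−1·8/55=322/55; d'=(66−1·-58/5)/(322/55)=2134/161
row 4: denom=6−2·55/161=856/161; d'=(-78−2·2134/161)/(856/161)=-8413/428
back: M4=-8413/428
back: M3=2134/161−55/161·-8413/428=8547/428
back: M2=-58/5−8/55·8547/428=-1552/107
back: M1=29/4−3/8·-1552/107=5431/428
M: M0=0, M1=5431/428, M2=-1552/107, M3=8547/428, M4=-8413/428, M5=0
seg 0: a=2, c=M0/2=0, d=(M1−M0)/(6·1)=5431/2568, b=Δ0−h0·(2M0+M1)/6=-23407/2568
seg 1: a=-5, c=M1/2=5431/856, d=(M2−M1)/(6·3)=-11639/7704, b=Δ1−h1·(2M1+M2)/6=-3557/1284
seg 2: a=3, c=M2/2=-776/107, d=(M3−M2)/(6·1)=14755/2568, b=Δ2−h2·(2M2+M3)/6=-14107/2568
seg 3: a=-4, c=M3/2=8547/856, d=(M4−M3)/(6·2)=-1060/321, b=Δ3−h3·(2M3+M4)/6=-3545/1284
seg 4: a=4, c=M4/2=-8413/856, d=(M5−M4)/(6·1)=8413/2568, b=Δ4−h4·(2M4+M5)/6=-3143/1284
t_q=3/4 → seg 0, τ=3/4; S=2+-23407/2568·τ+0·τ²+5431/2568·τ³=-216065/54784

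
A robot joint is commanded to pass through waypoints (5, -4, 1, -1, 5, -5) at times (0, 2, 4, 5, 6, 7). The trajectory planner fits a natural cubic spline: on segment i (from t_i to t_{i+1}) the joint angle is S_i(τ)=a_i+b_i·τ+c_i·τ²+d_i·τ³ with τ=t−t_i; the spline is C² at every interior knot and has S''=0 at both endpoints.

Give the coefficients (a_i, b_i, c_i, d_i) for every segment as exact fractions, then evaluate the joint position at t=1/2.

  seg 0: a=5 b=-1123/157 c=0 d=833/1256
  seg 1: a=-4 b=253/314 c=2499/628 d=-1967/1256
  seg 2: a=1 b=-325/157 c=-1701/314 d=1723/314
  seg 3: a=-1 b=1117/314 c=1734/157 d=-2701/314
  seg 4: a=5 b=-25/157 c=-4635/314 d=1545/314
S(1/2) = 15137/10048

Δ: Δ0=-9/2, Δ1=5/2, Δ2=-2, Δ3=6, Δ4=-10
row 1: diag=8, rhs=42; c'=1/4, d'=21/4
row 2: denom=6−2·1/4=11/2; d'=(-27−2·21/4)/(11/2)=-75/11
row 3: denom=4−1·2/11=42/11; d'=(48−1·-75/11)/(42/11)=201/14
row 4: denom=4−1·11/42=157/42; d'=(-96−1·201/14)/(157/42)=-4635/157
back: M4=-4635/157
back: M3=201/14−11/42·-4635/157=3468/157
back: M2=-75/11−2/11·3468/157=-1701/157
back: M1=21/4−1/4·-1701/157=2499/314
M: M0=0, M1=2499/314, M2=-1701/157, M3=3468/157, M4=-4635/157, M5=0
seg 0: a=5, c=M0/2=0, d=(M1−M0)/(6·2)=833/1256, b=Δ0−h0·(2M0+M1)/6=-1123/157
seg 1: a=-4, c=M1/2=2499/628, d=(M2−M1)/(6·2)=-1967/1256, b=Δ1−h1·(2M1+M2)/6=253/314
seg 2: a=1, c=M2/2=-1701/314, d=(M3−M2)/(6·1)=1723/314, b=Δ2−h2·(2M2+M3)/6=-325/157
seg 3: a=-1, c=M3/2=1734/157, d=(M4−M3)/(6·1)=-2701/314, b=Δ3−h3·(2M3+M4)/6=1117/314
seg 4: a=5, c=M4/2=-4635/314, d=(M5−M4)/(6·1)=1545/314, b=Δ4−h4·(2M4+M5)/6=-25/157
t_q=1/2 → seg 0, τ=1/2; S=5+-1123/157·τ+0·τ²+833/1256·τ³=15137/10048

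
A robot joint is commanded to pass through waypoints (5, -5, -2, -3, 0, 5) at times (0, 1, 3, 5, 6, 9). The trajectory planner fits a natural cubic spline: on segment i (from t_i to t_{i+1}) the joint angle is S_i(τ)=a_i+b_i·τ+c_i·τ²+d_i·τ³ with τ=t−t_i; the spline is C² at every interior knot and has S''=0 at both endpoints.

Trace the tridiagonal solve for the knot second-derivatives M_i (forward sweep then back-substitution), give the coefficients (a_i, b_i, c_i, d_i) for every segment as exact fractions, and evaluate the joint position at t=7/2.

  seg 0: a=5 b=-17266/1407 c=0 d=3196/1407
  seg 1: a=-5 b=-7678/1407 c=3196/469 d=-18775/11256
  seg 2: a=-2 b=5023/2814 c=-5991/1876 d=1649/1608
  seg 3: a=-3 b=1853/1407 c=1388/469 d=-1796/1407
  seg 4: a=0 b=4793/1407 c=-408/469 d=136/1407
S(7/2) = -53359/30016

Δ: Δ0=-10, Δ1=3/2, Δ2=-1/2, Δ3=3, Δ4=5/3
row 1: diag=6, rhs=69; c'=1/3, d'=23/2
row 2: denom=8−2·1/3=22/3; d'=(-12−2·23/2)/(22/3)=-105/22
row 3: denom=6−2·3/11=60/11; d'=(21−2·-105/22)/(60/11)=28/5
row 4: denom=8−1·11/60=469/60; d'=(-8−1·28/5)/(469/60)=-816/469
back: M4=-816/469
back: M3=28/5−11/60·-816/469=2776/469
back: M2=-105/22−3/11·2776/469=-5991/938
back: M1=23/2−1/3·-5991/938=6392/469
M: M0=0, M1=6392/469, M2=-5991/938, M3=2776/469, M4=-816/469, M5=0
seg 0: a=5, c=M0/2=0, d=(M1−M0)/(6·1)=3196/1407, b=Δ0−h0·(2M0+M1)/6=-17266/1407
seg 1: a=-5, c=M1/2=3196/469, d=(M2−M1)/(6·2)=-18775/11256, b=Δ1−h1·(2M1+M2)/6=-7678/1407
seg 2: a=-2, c=M2/2=-5991/1876, d=(M3−M2)/(6·2)=1649/1608, b=Δ2−h2·(2M2+M3)/6=5023/2814
seg 3: a=-3, c=M3/2=1388/469, d=(M4−M3)/(6·1)=-1796/1407, b=Δ3−h3·(2M3+M4)/6=1853/1407
seg 4: a=0, c=M4/2=-408/469, d=(M5−M4)/(6·3)=136/1407, b=Δ4−h4·(2M4+M5)/6=4793/1407
t_q=7/2 → seg 2, τ=1/2; S=-2+5023/2814·τ+-5991/1876·τ²+1649/1608·τ³=-53359/30016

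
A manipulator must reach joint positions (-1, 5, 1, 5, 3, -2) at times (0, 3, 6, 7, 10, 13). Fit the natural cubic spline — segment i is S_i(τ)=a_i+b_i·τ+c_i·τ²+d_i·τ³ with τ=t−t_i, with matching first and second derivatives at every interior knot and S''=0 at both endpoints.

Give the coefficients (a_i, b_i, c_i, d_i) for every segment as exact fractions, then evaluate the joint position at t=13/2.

  seg 0: a=-1 b=2927/825 c=0 d=-1277/7425
  seg 1: a=5 b=-904/825 c=-1277/825 d=727/1485
  seg 2: a=1 b=2339/825 c=786/275 d=-127/75
  seg 3: a=5 b=2864/825 c=-611/275 d=139/495
  seg 4: a=3 b=-1879/825 c=84/275 d=-28/825
S(13/2) = 257/88

Δ: Δ0=2, Δ1=-4/3, Δ2=4, Δ3=-2/3, Δ4=-5/3
row 1: diag=12, rhs=-20; c'=1/4, d'=-5/3
row 2: denom=8−3·1/4=29/4; d'=(32−3·-5/3)/(29/4)=148/29
row 3: denom=8−1·4/29=228/29; d'=(-28−1·148/29)/(228/29)=-80/19
row 4: denom=12−3·29/76=825/76; d'=(-6−3·-80/19)/(825/76)=168/275
back: M4=168/275
back: M3=-80/19−29/76·168/275=-1222/275
back: M2=148/29−4/29·-1222/275=1572/275
back: M1=-5/3−1/4·1572/275=-2554/825
M: M0=0, M1=-2554/825, M2=1572/275, M3=-1222/275, M4=168/275, M5=0
seg 0: a=-1, c=M0/2=0, d=(M1−M0)/(6·3)=-1277/7425, b=Δ0−h0·(2M0+M1)/6=2927/825
seg 1: a=5, c=M1/2=-1277/825, d=(M2−M1)/(6·3)=727/1485, b=Δ1−h1·(2M1+M2)/6=-904/825
seg 2: a=1, c=M2/2=786/275, d=(M3−M2)/(6·1)=-127/75, b=Δ2−h2·(2M2+M3)/6=2339/825
seg 3: a=5, c=M3/2=-611/275, d=(M4−M3)/(6·3)=139/495, b=Δ3−h3·(2M3+M4)/6=2864/825
seg 4: a=3, c=M4/2=84/275, d=(M5−M4)/(6·3)=-28/825, b=Δ4−h4·(2M4+M5)/6=-1879/825
t_q=13/2 → seg 2, τ=1/2; S=1+2339/825·τ+786/275·τ²+-127/75·τ³=257/88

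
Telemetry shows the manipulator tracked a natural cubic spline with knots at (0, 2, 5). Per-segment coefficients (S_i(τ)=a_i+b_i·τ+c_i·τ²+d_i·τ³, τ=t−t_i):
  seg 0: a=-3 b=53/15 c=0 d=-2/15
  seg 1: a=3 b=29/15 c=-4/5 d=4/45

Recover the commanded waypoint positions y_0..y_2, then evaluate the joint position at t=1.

y_0 = S_0(0) = a_0 = -3
y_1 = S_1(0) = a_1 = 3
y_2 = S_1(3) = 4
t_q=1 is in segment 0 (τ=1); S_0(τ)=2/5

y_0=-3 y_1=3 y_2=4
S(1) = 2/5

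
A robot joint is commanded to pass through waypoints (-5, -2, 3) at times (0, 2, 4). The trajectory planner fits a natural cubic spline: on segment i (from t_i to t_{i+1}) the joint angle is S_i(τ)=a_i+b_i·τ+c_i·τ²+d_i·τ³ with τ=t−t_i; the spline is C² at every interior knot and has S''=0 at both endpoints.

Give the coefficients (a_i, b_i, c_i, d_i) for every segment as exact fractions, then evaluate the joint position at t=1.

  seg 0: a=-5 b=5/4 c=0 d=1/16
  seg 1: a=-2 b=2 c=3/8 d=-1/16
S(1) = -59/16

Δ: Δ0=3/2, Δ1=5/2
row 1: diag=8, rhs=6; c'=1/4, d'=3/4
back: M1=3/4
M: M0=0, M1=3/4, M2=0
seg 0: a=-5, c=M0/2=0, d=(M1−M0)/(6·2)=1/16, b=Δ0−h0·(2M0+M1)/6=5/4
seg 1: a=-2, c=M1/2=3/8, d=(M2−M1)/(6·2)=-1/16, b=Δ1−h1·(2M1+M2)/6=2
t_q=1 → seg 0, τ=1; S=-5+5/4·τ+0·τ²+1/16·τ³=-59/16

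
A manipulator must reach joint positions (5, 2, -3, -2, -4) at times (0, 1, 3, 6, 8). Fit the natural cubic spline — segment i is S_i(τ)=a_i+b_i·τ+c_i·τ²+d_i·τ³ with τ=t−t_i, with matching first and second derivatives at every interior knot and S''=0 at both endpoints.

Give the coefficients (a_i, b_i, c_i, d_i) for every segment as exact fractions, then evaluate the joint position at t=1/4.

  seg 0: a=5 b=-391/132 c=0 d=-5/132
  seg 1: a=2 b=-203/66 c=-5/44 d=53/264
  seg 2: a=-3 b=-37/33 c=12/11 d=-20/99
  seg 3: a=-2 b=-1/33 c=-8/11 d=4/33
S(1/4) = 11993/2816

Δ: Δ0=-3, Δ1=-5/2, Δ2=1/3, Δ3=-1
row 1: diag=6, rhs=3; c'=1/3, d'=1/2
row 2: denom=10−2·1/3=28/3; d'=(17−2·1/2)/(28/3)=12/7
row 3: denom=10−3·9/28=253/28; d'=(-8−3·12/7)/(253/28)=-16/11
back: M3=-16/11
back: M2=12/7−9/28·-16/11=24/11
back: M1=1/2−1/3·24/11=-5/22
M: M0=0, M1=-5/22, M2=24/11, M3=-16/11, M4=0
seg 0: a=5, c=M0/2=0, d=(M1−M0)/(6·1)=-5/132, b=Δ0−h0·(2M0+M1)/6=-391/132
seg 1: a=2, c=M1/2=-5/44, d=(M2−M1)/(6·2)=53/264, b=Δ1−h1·(2M1+M2)/6=-203/66
seg 2: a=-3, c=M2/2=12/11, d=(M3−M2)/(6·3)=-20/99, b=Δ2−h2·(2M2+M3)/6=-37/33
seg 3: a=-2, c=M3/2=-8/11, d=(M4−M3)/(6·2)=4/33, b=Δ3−h3·(2M3+M4)/6=-1/33
t_q=1/4 → seg 0, τ=1/4; S=5+-391/132·τ+0·τ²+-5/132·τ³=11993/2816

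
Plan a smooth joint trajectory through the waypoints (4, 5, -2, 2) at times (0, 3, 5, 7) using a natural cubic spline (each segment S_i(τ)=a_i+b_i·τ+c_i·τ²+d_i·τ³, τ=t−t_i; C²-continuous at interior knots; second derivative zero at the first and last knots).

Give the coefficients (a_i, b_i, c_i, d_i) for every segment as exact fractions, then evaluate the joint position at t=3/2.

  seg 0: a=4 b=451/228 c=0 d=-125/684
  seg 1: a=5 b=-337/114 c=-125/76 d=313/456
  seg 2: a=-2 b=-74/57 c=47/19 d=-47/114
S(3/2) = 3861/608

Δ: Δ0=1/3, Δ1=-7/2, Δ2=2
row 1: diag=10, rhs=-23; c'=1/5, d'=-23/10
row 2: denom=8−2·1/5=38/5; d'=(33−2·-23/10)/(38/5)=94/19
back: M2=94/19
back: M1=-23/10−1/5·94/19=-125/38
M: M0=0, M1=-125/38, M2=94/19, M3=0
seg 0: a=4, c=M0/2=0, d=(M1−M0)/(6·3)=-125/684, b=Δ0−h0·(2M0+M1)/6=451/228
seg 1: a=5, c=M1/2=-125/76, d=(M2−M1)/(6·2)=313/456, b=Δ1−h1·(2M1+M2)/6=-337/114
seg 2: a=-2, c=M2/2=47/19, d=(M3−M2)/(6·2)=-47/114, b=Δ2−h2·(2M2+M3)/6=-74/57
t_q=3/2 → seg 0, τ=3/2; S=4+451/228·τ+0·τ²+-125/684·τ³=3861/608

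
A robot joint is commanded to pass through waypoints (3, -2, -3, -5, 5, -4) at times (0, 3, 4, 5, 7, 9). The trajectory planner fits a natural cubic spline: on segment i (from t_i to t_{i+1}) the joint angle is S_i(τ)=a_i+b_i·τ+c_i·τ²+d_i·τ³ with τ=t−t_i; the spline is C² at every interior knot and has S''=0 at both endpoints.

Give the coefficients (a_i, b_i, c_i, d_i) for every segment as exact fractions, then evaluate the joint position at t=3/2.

Δ: Δ0=-5/3, Δ1=-1, Δ2=-2, Δ3=5, Δ4=-9/2
row 1: diag=8, rhs=4; c'=1/8, d'=1/2
row 2: denom=4−1·1/8=31/8; d'=(-6−1·1/2)/(31/8)=-52/31
row 3: denom=6−1·8/31=178/31; d'=(42−1·-52/31)/(178/31)=677/89
row 4: denom=8−2·31/89=650/89; d'=(-57−2·677/89)/(650/89)=-6427/650
back: M4=-6427/650
back: M3=677/89−31/89·-6427/650=7183/650
back: M2=-52/31−8/31·7183/650=-1472/325
back: M1=1/2−1/8·-1472/325=693/650
M: M0=0, M1=693/650, M2=-1472/325, M3=7183/650, M4=-6427/650, M5=0
seg 0: a=3, c=M0/2=0, d=(M1−M0)/(6·3)=77/1300, b=Δ0−h0·(2M0+M1)/6=-8579/3900
seg 1: a=-2, c=M1/2=693/1300, d=(M2−M1)/(6·1)=-3637/3900, b=Δ1−h1·(2M1+M2)/6=-1171/1950
seg 2: a=-3, c=M2/2=-736/325, d=(M3−M2)/(6·1)=779/300, b=Δ2−h2·(2M2+M3)/6=-1819/780
seg 3: a=-5, c=M3/2=7183/1300, d=(M4−M3)/(6·2)=-1361/780, b=Δ3−h3·(2M3+M4)/6=1811/1950
seg 4: a=5, c=M4/2=-6427/1300, d=(M5−M4)/(6·2)=6427/7800, b=Δ4−h4·(2M4+M5)/6=4079/1950
t_q=3/2 → seg 0, τ=3/2; S=3+-8579/3900·τ+0·τ²+77/1300·τ³=-1037/10400

  seg 0: a=3 b=-8579/3900 c=0 d=77/1300
  seg 1: a=-2 b=-1171/1950 c=693/1300 d=-3637/3900
  seg 2: a=-3 b=-1819/780 c=-736/325 d=779/300
  seg 3: a=-5 b=1811/1950 c=7183/1300 d=-1361/780
  seg 4: a=5 b=4079/1950 c=-6427/1300 d=6427/7800
S(3/2) = -1037/10400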